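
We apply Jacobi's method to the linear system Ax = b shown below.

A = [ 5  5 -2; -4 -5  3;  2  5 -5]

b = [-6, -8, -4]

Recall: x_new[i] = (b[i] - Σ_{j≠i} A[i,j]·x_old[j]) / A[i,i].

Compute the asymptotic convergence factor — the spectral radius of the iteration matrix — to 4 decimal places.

Diagonal D = diag(5, -5, -5); L, U strict lower/upper.
Jacobi: T = -D⁻¹(L+U), T[2,0] = -(2)/(-5) = +0.4000; T[2,2] = 0.
  T[0,:] = [+0.0000, -1.0000, +0.4000]
  T[1,:] = [-0.8000, +0.0000, +0.6000]
  T[2,:] = [+0.4000, +1.0000, +0.0000]
|eigenvalues of T|: 1.4000, 1.0000, 0.4000.
spectral radius ρ = 1.4000; 1.4000 > 1, so it fails to converge.

1.4000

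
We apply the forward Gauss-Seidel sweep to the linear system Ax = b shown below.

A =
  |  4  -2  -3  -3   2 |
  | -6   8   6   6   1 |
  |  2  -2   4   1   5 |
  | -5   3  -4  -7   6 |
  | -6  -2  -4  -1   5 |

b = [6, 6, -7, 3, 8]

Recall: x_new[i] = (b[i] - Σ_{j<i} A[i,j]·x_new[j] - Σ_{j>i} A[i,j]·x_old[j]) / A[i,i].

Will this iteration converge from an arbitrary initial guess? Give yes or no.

no

Diagonal D = diag(4, 8, 4, -7, 5); L, U strict lower/upper.
T_GS = -(D+L)⁻¹U: row 0 first, T[0,4] = -(2)/(4) = -0.5000; later rows by forward substitution.
  T[0,:] = [+0.0000, +0.5000, +0.7500, +0.7500, -0.5000]
  T[1,:] = [+0.0000, +0.3750, -0.1875, -0.1875, -0.5000]
  T[2,:] = [+0.0000, -0.0625, -0.4688, -0.7188, -1.2500]
  T[3,:] = [+0.0000, -0.1607, -0.3482, -0.2054, +1.7143]
  T[4,:] = [+0.0000, +0.6679, +0.3804, +0.2089, -1.4571]
|eigenvalues of T|: 1.4535, 0.4510, 0.4510, 0.3261, 0.0000.
ρ = 1.4535; 1.4535 > 1 ⇒ diverges.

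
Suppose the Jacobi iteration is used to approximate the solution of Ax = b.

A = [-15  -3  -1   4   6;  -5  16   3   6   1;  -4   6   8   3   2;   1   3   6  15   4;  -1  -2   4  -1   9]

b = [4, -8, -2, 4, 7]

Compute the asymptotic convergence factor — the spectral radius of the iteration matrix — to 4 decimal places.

A = D + L + U where D = diag(-15, 16, 8, 15, 9).
Jacobi T = -D⁻¹(L+U): T[3,4] = -(4)/(15) = -0.2667; T[3,3] = 0.
  T[0,:] = [+0.0000 -0.2000 -0.0667 +0.2667 +0.4000]
  T[1,:] = [+0.3125 +0.0000 -0.1875 -0.3750 -0.0625]
  T[2,:] = [+0.5000 -0.7500 +0.0000 -0.3750 -0.2500]
  T[3,:] = [-0.0667 -0.2000 -0.4000 +0.0000 -0.2667]
  T[4,:] = [+0.1111 +0.2222 -0.4444 +0.1111 +0.0000]
moduli |λ_i(T)| = 0.8500, 0.5238, 0.5238, 0.5111, 0.1739.
ρ = 0.8500; 0.8500 < 1 ⇒ converges.

0.8500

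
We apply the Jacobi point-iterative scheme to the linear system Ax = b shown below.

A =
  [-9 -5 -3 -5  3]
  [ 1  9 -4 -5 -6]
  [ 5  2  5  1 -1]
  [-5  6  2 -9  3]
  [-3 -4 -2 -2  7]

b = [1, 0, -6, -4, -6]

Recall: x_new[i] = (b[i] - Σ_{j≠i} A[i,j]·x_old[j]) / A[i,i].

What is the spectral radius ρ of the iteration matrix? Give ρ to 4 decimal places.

A = D + L + U where D = diag(-9, 9, 5, -9, 7).
Jacobi: T = -D⁻¹(L+U), T[3,2] = -(2)/(-9) = +0.2222; T[3,3] = 0.
  T[0,:] = [+0.0000, -0.5556, -0.3333, -0.5556, +0.3333]
  T[1,:] = [-0.1111, +0.0000, +0.4444, +0.5556, +0.6667]
  T[2,:] = [-1.0000, -0.4000, +0.0000, -0.2000, +0.2000]
  T[3,:] = [-0.5556, +0.6667, +0.2222, +0.0000, +0.3333]
  T[4,:] = [+0.4286, +0.5714, +0.2857, +0.2857, +0.0000]
eigenvalue magnitudes: 1.2234, 0.9653, 0.7281, 0.2483, 0.2483.
spectral radius ρ = 1.2234; 1.2234 > 1 ⇒ diverges.

1.2234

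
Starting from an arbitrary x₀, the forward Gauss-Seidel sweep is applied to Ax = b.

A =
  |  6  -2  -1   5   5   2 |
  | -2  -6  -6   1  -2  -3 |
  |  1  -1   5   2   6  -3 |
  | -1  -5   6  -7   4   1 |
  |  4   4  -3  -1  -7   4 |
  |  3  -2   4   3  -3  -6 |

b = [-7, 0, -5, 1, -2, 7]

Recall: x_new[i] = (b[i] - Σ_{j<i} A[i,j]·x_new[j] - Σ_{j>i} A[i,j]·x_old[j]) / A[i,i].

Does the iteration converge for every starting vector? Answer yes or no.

Diagonal D = diag(6, -6, 5, -7, -7, -6); L, U strict lower/upper.
Gauss-Seidel: T = -(D+L)⁻¹U, row 0 first, T[0,3] = -(5)/(6) = -0.8333; later rows by forward substitution.
  T[0,:] = [+0.0000  +0.3333  +0.1667  -0.8333  -0.8333  -0.3333]
  T[1,:] = [+0.0000  -0.1111  -1.0556  +0.4444  -0.0556  -0.3889]
  T[2,:] = [+0.0000  -0.0889  -0.2444  -0.1444  -1.0444  +0.5889]
  T[3,:] = [+0.0000  -0.0444  +0.5206  -0.3222  -0.1651  +0.9730]
  T[4,:] = [+0.0000  +0.1714  -0.4776  -0.1143  -0.0367  -0.2327]
  T[5,:] = [+0.0000  +0.0365  +0.7713  -0.7651  -1.1586  +0.9584]
moduli |λ_i(T)| = 1.3784, 0.7757, 0.5234, 0.5234, 0.0743, 0.0000.
spectral radius ρ = 1.3784; 1.3784 > 1: divergent.

no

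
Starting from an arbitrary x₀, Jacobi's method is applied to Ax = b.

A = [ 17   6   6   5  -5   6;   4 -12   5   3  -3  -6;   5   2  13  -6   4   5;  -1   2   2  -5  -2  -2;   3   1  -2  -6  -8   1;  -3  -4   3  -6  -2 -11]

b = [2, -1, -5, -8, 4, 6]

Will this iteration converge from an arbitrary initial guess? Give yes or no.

no

Let D = diag(17, -12, 13, -5, -8, -11); L, U the strict triangles.
T_J = -D⁻¹(L+U): T[3,1] = -(2)/(-5) = +0.4000; T[3,3] = 0.
  T[0,:] = [+0.0000 -0.3529 -0.3529 -0.2941 +0.2941 -0.3529]
  T[1,:] = [+0.3333 +0.0000 +0.4167 +0.2500 -0.2500 -0.5000]
  T[2,:] = [-0.3846 -0.1538 +0.0000 +0.4615 -0.3077 -0.3846]
  T[3,:] = [-0.2000 +0.4000 +0.4000 +0.0000 -0.4000 -0.4000]
  T[4,:] = [+0.3750 +0.1250 -0.2500 -0.7500 +0.0000 +0.1250]
  T[5,:] = [-0.2727 -0.3636 +0.2727 -0.5455 -0.1818 +0.0000]
|roots of det(T-λI)|: 1.1879, 0.6941, 0.6941, 0.6763, 0.6639, 0.2657.
ρ(T) = max|λ| = 1.1879; 1.1879 > 1, so it fails to converge.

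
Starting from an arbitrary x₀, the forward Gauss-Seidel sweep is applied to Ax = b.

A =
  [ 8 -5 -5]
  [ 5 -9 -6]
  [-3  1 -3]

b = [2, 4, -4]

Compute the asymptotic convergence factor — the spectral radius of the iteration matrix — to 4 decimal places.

0.8656

Write A = D+L+U with D = diag(8, -9, -3).
Gauss-Seidel: T = -(D+L)⁻¹U, row 0 first, T[0,2] = -(-5)/(8) = +0.6250; later rows by forward substitution.
  T[0,:] = [+0.0000, +0.6250, +0.6250]
  T[1,:] = [+0.0000, +0.3472, -0.3194]
  T[2,:] = [+0.0000, -0.5093, -0.7315]
moduli |λ_i(T)| = 0.8656, 0.4814, 0.0000.
ρ = 0.8656; 0.8656 < 1, so it converges for any x₀.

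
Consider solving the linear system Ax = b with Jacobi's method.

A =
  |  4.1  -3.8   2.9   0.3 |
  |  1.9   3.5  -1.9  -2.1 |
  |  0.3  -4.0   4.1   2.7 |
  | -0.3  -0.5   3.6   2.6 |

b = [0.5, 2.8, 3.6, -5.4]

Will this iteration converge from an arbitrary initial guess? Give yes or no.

Write A = D+L+U with D = diag(4.1, 3.5, 4.1, 2.6).
T_J = -D⁻¹(L+U): T[1,2] = -(-1.9)/(3.5) = +0.5429; T[1,1] = 0.
  T[0,:] = [+0.0000  +0.9268  -0.7073  -0.0732]
  T[1,:] = [-0.5429  +0.0000  +0.5429  +0.6000]
  T[2,:] = [-0.0732  +0.9756  +0.0000  -0.6585]
  T[3,:] = [+0.1154  +0.1923  -1.3846  +0.0000]
|eigenvalues of T|: 1.2762, 0.9998, 0.5054, 0.5054.
spectral radius ρ = 1.2762; 1.2762 > 1: divergent.

no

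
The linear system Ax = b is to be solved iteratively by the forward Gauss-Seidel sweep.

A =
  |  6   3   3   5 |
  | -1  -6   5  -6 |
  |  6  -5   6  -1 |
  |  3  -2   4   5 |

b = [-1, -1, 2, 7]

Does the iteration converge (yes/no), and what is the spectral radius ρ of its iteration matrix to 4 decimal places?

Diagonal D = diag(6, -6, 6, 5); L, U strict lower/upper.
GS T = -(D+L)⁻¹U: row 0 first, T[0,3] = -(5)/(6) = -0.8333; later rows by forward substitution.
  T[0,:] = [+0.0000  -0.5000  -0.5000  -0.8333]
  T[1,:] = [+0.0000  +0.0833  +0.9167  -0.8611]
  T[2,:] = [+0.0000  +0.5694  +1.2639  +0.2824]
  T[3,:] = [+0.0000  -0.1222  -0.3444  -0.0704]
eigenvalue magnitudes: 1.6146, 0.2209, 0.1168, 0.0000.
spectral radius ρ = 1.6146; 1.6146 > 1: divergent.

no, ρ = 1.6146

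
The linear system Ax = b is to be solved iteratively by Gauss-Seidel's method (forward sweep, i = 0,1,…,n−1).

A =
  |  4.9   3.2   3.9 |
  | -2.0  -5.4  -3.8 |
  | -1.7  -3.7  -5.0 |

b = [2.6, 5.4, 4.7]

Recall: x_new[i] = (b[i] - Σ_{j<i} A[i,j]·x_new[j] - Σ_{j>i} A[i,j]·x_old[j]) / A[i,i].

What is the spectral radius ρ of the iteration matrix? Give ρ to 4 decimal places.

Diagonal D = diag(4.9, -5.4, -5); L, U strict lower/upper.
Gauss-Seidel: T = -(D+L)⁻¹U, row 0 first, T[0,2] = -(3.9)/(4.9) = -0.7959; later rows by forward substitution.
  T[0,:] = [+0.0000  -0.6531  -0.7959]
  T[1,:] = [+0.0000  +0.2419  -0.4089]
  T[2,:] = [+0.0000  +0.0431  +0.5732]
|eigenvalues of T|: 0.5067, 0.3083, 0.0000.
ρ = 0.5067; 0.5067 < 1: convergent.

0.5067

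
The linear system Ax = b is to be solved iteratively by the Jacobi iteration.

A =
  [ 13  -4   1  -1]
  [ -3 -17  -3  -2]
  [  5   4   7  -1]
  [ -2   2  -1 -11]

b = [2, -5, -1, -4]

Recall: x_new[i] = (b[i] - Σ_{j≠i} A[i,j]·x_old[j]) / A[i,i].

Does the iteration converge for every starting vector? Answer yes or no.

yes

A = D + L + U where D = diag(13, -17, 7, -11).
Jacobi T = -D⁻¹(L+U): T[1,0] = -(-3)/(-17) = -0.1765; T[1,1] = 0.
  T[0,:] = [+0.0000 +0.3077 -0.0769 +0.0769]
  T[1,:] = [-0.1765 +0.0000 -0.1765 -0.1176]
  T[2,:] = [-0.7143 -0.5714 +0.0000 +0.1429]
  T[3,:] = [-0.1818 +0.1818 -0.0909 +0.0000]
|λ(T)| sorted: 0.3930, 0.2610, 0.2610, 0.1229.
ρ(T) = max|λ| = 0.3930; 0.3930 < 1: convergent.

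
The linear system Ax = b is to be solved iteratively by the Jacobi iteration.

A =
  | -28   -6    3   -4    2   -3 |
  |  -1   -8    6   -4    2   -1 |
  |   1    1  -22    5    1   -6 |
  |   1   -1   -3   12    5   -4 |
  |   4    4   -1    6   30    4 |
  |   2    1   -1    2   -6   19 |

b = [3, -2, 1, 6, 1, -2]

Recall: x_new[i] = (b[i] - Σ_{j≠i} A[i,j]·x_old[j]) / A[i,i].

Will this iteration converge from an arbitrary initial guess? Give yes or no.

yes

Let D = diag(-28, -8, -22, 12, 30, 19); L, U the strict triangles.
Jacobi: T = -D⁻¹(L+U), T[4,2] = -(-1)/(30) = +0.0333; T[4,4] = 0.
  T[0,:] = [+0.0000 -0.2143 +0.1071 -0.1429 +0.0714 -0.1071]
  T[1,:] = [-0.1250 +0.0000 +0.7500 -0.5000 +0.2500 -0.1250]
  T[2,:] = [+0.0455 +0.0455 +0.0000 +0.2273 +0.0455 -0.2727]
  T[3,:] = [-0.0833 +0.0833 +0.2500 +0.0000 -0.4167 +0.3333]
  T[4,:] = [-0.1333 -0.1333 +0.0333 -0.2000 +0.0000 -0.1333]
  T[5,:] = [-0.1053 -0.0526 +0.0526 -0.1053 +0.3158 +0.0000]
|roots of det(T-λI)|: 0.5465, 0.3861, 0.3861, 0.3537, 0.1945, 0.1945.
spectral radius ρ = 0.5465; 0.5465 < 1, so it converges for any x₀.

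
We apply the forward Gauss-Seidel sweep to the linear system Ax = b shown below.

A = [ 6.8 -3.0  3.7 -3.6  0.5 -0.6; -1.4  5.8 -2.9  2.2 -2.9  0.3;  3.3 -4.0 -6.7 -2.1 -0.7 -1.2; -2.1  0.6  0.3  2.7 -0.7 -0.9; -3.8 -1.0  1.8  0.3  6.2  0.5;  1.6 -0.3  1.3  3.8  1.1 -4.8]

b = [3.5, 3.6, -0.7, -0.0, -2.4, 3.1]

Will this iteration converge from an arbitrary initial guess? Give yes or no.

yes

Split A = D + L + U, D = diag(6.8, 5.8, -6.7, 2.7, 6.2, -4.8).
Gauss-Seidel: T = -(D+L)⁻¹U, row 0 first, T[0,4] = -(0.5)/(6.8) = -0.0735; later rows by forward substitution.
  T[0,:] = [+0.0000, +0.4412, -0.5441, +0.5294, -0.0735, +0.0882]
  T[1,:] = [+0.0000, +0.1065, +0.3687, -0.2515, +0.4823, -0.0304]
  T[2,:] = [+0.0000, +0.1537, -0.4881, +0.0975, -0.4286, -0.1175]
  T[3,:] = [+0.0000, +0.3024, -0.4509, +0.4568, +0.1425, +0.4218]
  T[4,:] = [+0.0000, +0.2283, -0.1105, +0.2335, +0.1503, -0.0178]
  T[5,:] = [+0.0000, +0.4738, -0.7189, +0.6338, -0.0235, +0.3293]
|eigenvalues of T|: 0.8920, 0.7255, 0.4379, 0.0729, 0.0233, 0.0000.
ρ = 0.8920; 0.8920 < 1 ⇒ converges.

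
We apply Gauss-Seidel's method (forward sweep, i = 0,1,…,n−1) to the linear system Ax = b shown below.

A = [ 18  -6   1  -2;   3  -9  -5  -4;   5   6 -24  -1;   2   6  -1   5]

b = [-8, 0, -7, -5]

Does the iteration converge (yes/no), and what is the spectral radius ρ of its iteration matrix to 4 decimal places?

Let D = diag(18, -9, -24, 5); L, U the strict triangles.
Gauss-Seidel: T = -(D+L)⁻¹U, row 0 first, T[0,3] = -(-2)/(18) = +0.1111; later rows by forward substitution.
  T[0,:] = [+0.0000 +0.3333 -0.0556 +0.1111]
  T[1,:] = [+0.0000 +0.1111 -0.5741 -0.4074]
  T[2,:] = [+0.0000 +0.0972 -0.1551 -0.1204]
  T[3,:] = [+0.0000 -0.2472 +0.6801 +0.4204]
|roots of det(T-λI)|: 0.3472, 0.1100, 0.0808, 0.0000.
spectral radius ρ = 0.3472; 0.3472 < 1: convergent.

yes, ρ = 0.3472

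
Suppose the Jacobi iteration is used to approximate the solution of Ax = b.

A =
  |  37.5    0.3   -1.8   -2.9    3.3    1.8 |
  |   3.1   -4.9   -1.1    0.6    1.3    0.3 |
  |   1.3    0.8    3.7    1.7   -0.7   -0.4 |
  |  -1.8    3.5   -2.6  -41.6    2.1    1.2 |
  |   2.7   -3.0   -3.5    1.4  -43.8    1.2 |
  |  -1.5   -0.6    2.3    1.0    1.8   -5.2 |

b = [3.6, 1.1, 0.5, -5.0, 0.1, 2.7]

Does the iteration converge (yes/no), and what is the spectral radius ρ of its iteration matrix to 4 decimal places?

Split A = D + L + U, D = diag(37.5, -4.9, 3.7, -41.6, -43.8, -5.2).
T_J = -D⁻¹(L+U): T[2,5] = -(-0.4)/(3.7) = +0.1081; T[2,2] = 0.
  T[0,:] = [+0.0000, -0.0080, +0.0480, +0.0773, -0.0880, -0.0480]
  T[1,:] = [+0.6327, +0.0000, -0.2245, +0.1224, +0.2653, +0.0612]
  T[2,:] = [-0.3514, -0.2162, +0.0000, -0.4595, +0.1892, +0.1081]
  T[3,:] = [-0.0433, +0.0841, -0.0625, +0.0000, +0.0505, +0.0288]
  T[4,:] = [+0.0616, -0.0685, -0.0799, +0.0320, +0.0000, +0.0274]
  T[5,:] = [-0.2885, -0.1154, +0.4423, +0.1923, +0.3462, +0.0000]
|λ(T)| sorted: 0.3700, 0.2387, 0.1962, 0.1962, 0.1498, 0.0670.
ρ(T) = max|λ| = 0.3700; 0.3700 < 1 ⇒ converges.

yes, ρ = 0.3700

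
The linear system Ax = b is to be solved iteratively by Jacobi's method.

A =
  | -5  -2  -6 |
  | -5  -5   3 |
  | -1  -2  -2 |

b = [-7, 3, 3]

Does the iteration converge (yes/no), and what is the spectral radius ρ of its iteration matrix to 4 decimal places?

Split A = D + L + U, D = diag(-5, -5, -2).
Jacobi T = -D⁻¹(L+U): T[2,0] = -(-1)/(-2) = -0.5000; T[2,2] = 0.
  T[0,:] = [+0.0000 -0.4000 -1.2000]
  T[1,:] = [-1.0000 +0.0000 +0.6000]
  T[2,:] = [-0.5000 -1.0000 +0.0000]
eigenvalue magnitudes: 1.1553, 0.9668, 0.9668.
ρ(T) = max|λ| = 1.1553; 1.1553 > 1: divergent.

no, ρ = 1.1553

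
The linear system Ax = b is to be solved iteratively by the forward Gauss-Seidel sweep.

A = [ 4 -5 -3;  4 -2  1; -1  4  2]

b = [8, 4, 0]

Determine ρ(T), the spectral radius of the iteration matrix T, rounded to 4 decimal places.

Split A = D + L + U, D = diag(4, -2, 2).
Gauss-Seidel: T = -(D+L)⁻¹U, row 0 first, T[0,1] = -(-5)/(4) = +1.2500; later rows by forward substitution.
  T[0,:] = [+0.0000 +1.2500 +0.7500]
  T[1,:] = [+0.0000 +2.5000 +2.0000]
  T[2,:] = [+0.0000 -4.3750 -3.6250]
|λ(T)| sorted: 1.3555, 0.2305, 0.0000.
spectral radius ρ = 1.3555; 1.3555 > 1 ⇒ diverges.

1.3555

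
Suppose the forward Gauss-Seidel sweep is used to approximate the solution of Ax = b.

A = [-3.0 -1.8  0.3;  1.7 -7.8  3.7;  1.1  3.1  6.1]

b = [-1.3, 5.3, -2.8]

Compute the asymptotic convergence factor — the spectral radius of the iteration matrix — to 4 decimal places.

0.5030

Write A = D+L+U with D = diag(-3, -7.8, 6.1).
Gauss-Seidel: T = -(D+L)⁻¹U, row 0 first, T[0,2] = -(0.3)/(-3) = +0.1000; later rows by forward substitution.
  T[0,:] = [+0.0000 -0.6000 +0.1000]
  T[1,:] = [+0.0000 -0.1308 +0.4962]
  T[2,:] = [+0.0000 +0.1747 -0.2702]
|eigenvalues of T|: 0.5030, 0.1020, 0.0000.
ρ(T) = max|λ| = 0.5030; 0.5030 < 1 ⇒ converges.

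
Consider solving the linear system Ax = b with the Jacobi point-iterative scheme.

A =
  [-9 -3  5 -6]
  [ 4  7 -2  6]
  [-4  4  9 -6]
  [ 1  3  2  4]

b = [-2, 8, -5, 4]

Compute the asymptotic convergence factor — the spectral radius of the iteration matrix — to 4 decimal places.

Let D = diag(-9, 7, 9, 4); L, U the strict triangles.
Jacobi: T = -D⁻¹(L+U), T[2,3] = -(-6)/(9) = +0.6667; T[2,2] = 0.
  T[0,:] = [+0.0000  -0.3333  +0.5556  -0.6667]
  T[1,:] = [-0.5714  +0.0000  +0.2857  -0.8571]
  T[2,:] = [+0.4444  -0.4444  +0.0000  +0.6667]
  T[3,:] = [-0.2500  -0.7500  -0.5000  +0.0000]
|λ(T)| sorted: 1.1605, 0.4932, 0.4807, 0.4807.
spectral radius ρ = 1.1605; 1.1605 > 1 ⇒ diverges.

1.1605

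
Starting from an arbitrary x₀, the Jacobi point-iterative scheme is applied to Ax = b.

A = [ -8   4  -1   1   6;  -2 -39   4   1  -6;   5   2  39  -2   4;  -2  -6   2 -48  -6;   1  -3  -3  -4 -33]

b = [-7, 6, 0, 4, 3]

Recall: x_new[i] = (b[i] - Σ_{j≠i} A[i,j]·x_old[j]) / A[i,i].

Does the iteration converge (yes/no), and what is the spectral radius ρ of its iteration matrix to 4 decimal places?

yes, ρ = 0.2256

A = D + L + U where D = diag(-8, -39, 39, -48, -33).
Jacobi: T = -D⁻¹(L+U), T[4,3] = -(-4)/(-33) = -0.1212; T[4,4] = 0.
  T[0,:] = [+0.0000  +0.5000  -0.1250  +0.1250  +0.7500]
  T[1,:] = [-0.0513  +0.0000  +0.1026  +0.0256  -0.1538]
  T[2,:] = [-0.1282  -0.0513  +0.0000  +0.0513  -0.1026]
  T[3,:] = [-0.0417  -0.1250  +0.0417  +0.0000  -0.1250]
  T[4,:] = [+0.0303  -0.0909  -0.0909  -0.1212  +0.0000]
eigenvalue magnitudes: 0.2256, 0.1577, 0.1577, 0.1054, 0.0847.
ρ = 0.2256; 0.2256 < 1: convergent.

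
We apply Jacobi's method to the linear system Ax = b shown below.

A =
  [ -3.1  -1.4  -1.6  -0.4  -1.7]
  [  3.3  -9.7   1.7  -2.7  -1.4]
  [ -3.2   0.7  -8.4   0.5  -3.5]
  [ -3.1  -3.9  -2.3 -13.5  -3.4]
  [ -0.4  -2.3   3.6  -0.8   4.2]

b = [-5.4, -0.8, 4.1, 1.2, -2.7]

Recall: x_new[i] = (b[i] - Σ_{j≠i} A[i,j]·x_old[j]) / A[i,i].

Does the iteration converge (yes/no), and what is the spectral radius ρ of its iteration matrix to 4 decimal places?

yes, ρ = 0.8256

Write A = D+L+U with D = diag(-3.1, -9.7, -8.4, -13.5, 4.2).
Jacobi: T = -D⁻¹(L+U), T[4,2] = -(3.6)/(4.2) = -0.8571; T[4,4] = 0.
  T[0,:] = [+0.0000  -0.4516  -0.5161  -0.1290  -0.5484]
  T[1,:] = [+0.3402  +0.0000  +0.1753  -0.2784  -0.1443]
  T[2,:] = [-0.3810  +0.0833  +0.0000  +0.0595  -0.4167]
  T[3,:] = [-0.2296  -0.2889  -0.1704  +0.0000  -0.2519]
  T[4,:] = [+0.0952  +0.5476  -0.8571  +0.1905  +0.0000]
moduli |λ_i(T)| = 0.8256, 0.5741, 0.4733, 0.4733, 0.0692.
ρ(T) = max|λ| = 0.8256; 0.8256 < 1 ⇒ converges.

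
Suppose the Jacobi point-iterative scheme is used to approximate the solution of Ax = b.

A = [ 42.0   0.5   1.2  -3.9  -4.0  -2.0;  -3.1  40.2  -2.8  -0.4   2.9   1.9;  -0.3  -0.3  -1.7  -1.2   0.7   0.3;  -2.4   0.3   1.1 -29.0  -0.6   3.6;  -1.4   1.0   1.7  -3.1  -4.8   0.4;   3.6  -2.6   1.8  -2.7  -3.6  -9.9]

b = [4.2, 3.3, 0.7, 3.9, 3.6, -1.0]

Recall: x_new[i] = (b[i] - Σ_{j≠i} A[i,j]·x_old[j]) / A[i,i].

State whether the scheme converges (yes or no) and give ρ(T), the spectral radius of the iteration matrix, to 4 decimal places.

yes, ρ = 0.3734

Split A = D + L + U, D = diag(42, 40.2, -1.7, -29, -4.8, -9.9).
T_J = -D⁻¹(L+U): T[2,0] = -(-0.3)/(-1.7) = -0.1765; T[2,2] = 0.
  T[0,:] = [+0.0000, -0.0119, -0.0286, +0.0929, +0.0952, +0.0476]
  T[1,:] = [+0.0771, +0.0000, +0.0697, +0.0100, -0.0721, -0.0473]
  T[2,:] = [-0.1765, -0.1765, +0.0000, -0.7059, +0.4118, +0.1765]
  T[3,:] = [-0.0828, +0.0103, +0.0379, +0.0000, -0.0207, +0.1241]
  T[4,:] = [-0.2917, +0.2083, +0.3542, -0.6458, +0.0000, +0.0833]
  T[5,:] = [+0.3636, -0.2626, +0.1818, -0.2727, -0.3636, +0.0000]
eigenvalue magnitudes: 0.3734, 0.2516, 0.2079, 0.2079, 0.1010, 0.0801.
ρ(T) = max|λ| = 0.3734; 0.3734 < 1: convergent.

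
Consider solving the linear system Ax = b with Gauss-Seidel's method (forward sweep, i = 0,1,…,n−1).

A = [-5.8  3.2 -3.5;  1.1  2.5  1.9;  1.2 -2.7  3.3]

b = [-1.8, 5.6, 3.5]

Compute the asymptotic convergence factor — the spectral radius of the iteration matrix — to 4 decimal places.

Diagonal D = diag(-5.8, 2.5, 3.3); L, U strict lower/upper.
Gauss-Seidel: T = -(D+L)⁻¹U, row 0 first, T[0,2] = -(-3.5)/(-5.8) = -0.6034; later rows by forward substitution.
  T[0,:] = [+0.0000, +0.5517, -0.6034]
  T[1,:] = [+0.0000, -0.2428, -0.4945]
  T[2,:] = [+0.0000, -0.3992, -0.1851]
|roots of det(T-λI)|: 0.6592, 0.2313, 0.0000.
spectral radius ρ = 0.6592; 0.6592 < 1: convergent.

0.6592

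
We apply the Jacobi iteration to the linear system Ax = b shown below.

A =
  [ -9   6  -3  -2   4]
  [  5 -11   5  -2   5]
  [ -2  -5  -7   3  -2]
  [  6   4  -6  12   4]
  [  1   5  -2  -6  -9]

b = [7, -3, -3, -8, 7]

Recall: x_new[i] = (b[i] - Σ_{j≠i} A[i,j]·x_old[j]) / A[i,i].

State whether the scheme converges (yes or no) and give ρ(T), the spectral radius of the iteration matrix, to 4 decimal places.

no, ρ = 1.3508

A = D + L + U where D = diag(-9, -11, -7, 12, -9).
Jacobi: T = -D⁻¹(L+U), T[2,0] = -(-2)/(-7) = -0.2857; T[2,2] = 0.
  T[0,:] = [+0.0000 +0.6667 -0.3333 -0.2222 +0.4444]
  T[1,:] = [+0.4545 +0.0000 +0.4545 -0.1818 +0.4545]
  T[2,:] = [-0.2857 -0.7143 +0.0000 +0.4286 -0.2857]
  T[3,:] = [-0.5000 -0.3333 +0.5000 +0.0000 -0.3333]
  T[4,:] = [+0.1111 +0.5556 -0.2222 -0.6667 +0.0000]
|λ(T)| sorted: 1.3508, 0.5743, 0.5743, 0.3456, 0.3456.
spectral radius ρ = 1.3508; 1.3508 > 1, so it fails to converge.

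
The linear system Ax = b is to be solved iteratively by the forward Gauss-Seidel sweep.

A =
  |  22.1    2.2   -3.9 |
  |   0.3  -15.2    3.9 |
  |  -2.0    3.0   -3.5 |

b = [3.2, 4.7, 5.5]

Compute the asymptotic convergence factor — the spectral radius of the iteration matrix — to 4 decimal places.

Diagonal D = diag(22.1, -15.2, -3.5); L, U strict lower/upper.
Gauss-Seidel: T = -(D+L)⁻¹U, row 0 first, T[0,2] = -(-3.9)/(22.1) = +0.1765; later rows by forward substitution.
  T[0,:] = [+0.0000 -0.0995 +0.1765]
  T[1,:] = [+0.0000 -0.0020 +0.2601]
  T[2,:] = [+0.0000 +0.0552 +0.1221]
|eigenvalues of T|: 0.1950, 0.0749, 0.0000.
ρ = 0.1950; 0.1950 < 1, so it converges for any x₀.

0.1950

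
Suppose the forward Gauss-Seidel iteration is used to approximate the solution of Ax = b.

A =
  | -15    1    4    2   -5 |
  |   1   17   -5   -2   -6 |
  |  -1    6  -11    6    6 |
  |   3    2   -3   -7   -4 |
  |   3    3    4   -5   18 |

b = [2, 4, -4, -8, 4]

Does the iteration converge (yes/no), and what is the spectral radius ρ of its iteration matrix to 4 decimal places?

A = D + L + U where D = diag(-15, 17, -11, -7, 18).
T_GS = -(D+L)⁻¹U: row 0 first, T[0,1] = -(1)/(-15) = +0.0667; later rows by forward substitution.
  T[0,:] = [+0.0000 +0.0667 +0.2667 +0.1333 -0.3333]
  T[1,:] = [+0.0000 -0.0039 +0.2784 +0.1098 +0.3725]
  T[2,:] = [+0.0000 -0.0082 +0.1276 +0.5932 +0.7790]
  T[3,:] = [+0.0000 +0.0310 +0.1391 -0.1657 -0.9417]
  T[4,:] = [+0.0000 -0.0000 -0.0806 -0.2184 -0.4412]
moduli |λ_i(T)| = 0.7349, 0.3779, 0.0808, 0.0454, 0.0000.
spectral radius ρ = 0.7349; 0.7349 < 1, so it converges for any x₀.

yes, ρ = 0.7349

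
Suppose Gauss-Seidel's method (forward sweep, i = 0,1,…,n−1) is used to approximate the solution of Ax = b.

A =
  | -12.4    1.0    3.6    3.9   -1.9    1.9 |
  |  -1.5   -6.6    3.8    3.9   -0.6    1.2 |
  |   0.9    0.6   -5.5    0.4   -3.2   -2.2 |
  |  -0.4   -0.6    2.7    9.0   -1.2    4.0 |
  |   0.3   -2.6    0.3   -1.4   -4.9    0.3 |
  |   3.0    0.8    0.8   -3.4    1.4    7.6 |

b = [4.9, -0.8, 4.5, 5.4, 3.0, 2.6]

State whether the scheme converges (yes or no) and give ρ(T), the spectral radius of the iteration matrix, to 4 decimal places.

yes, ρ = 0.5206

Let D = diag(-12.4, -6.6, -5.5, 9, -4.9, 7.6); L, U the strict triangles.
Gauss-Seidel: T = -(D+L)⁻¹U, row 0 first, T[0,3] = -(3.9)/(-12.4) = +0.3145; later rows by forward substitution.
  T[0,:] = [+0.0000  +0.0806  +0.2903  +0.3145  -0.1532  +0.1532]
  T[1,:] = [+0.0000  -0.0183  +0.5098  +0.5194  -0.0561  +0.1470]
  T[2,:] = [+0.0000  +0.0112  +0.1031  +0.1809  -0.6130  -0.3589]
  T[3,:] = [+0.0000  -0.0010  +0.0160  -0.0057  +0.3067  -0.3202]
  T[4,:] = [+0.0000  +0.0156  -0.2510  -0.2437  -0.1048  +0.0621]
  T[5,:] = [+0.0000  -0.0344  -0.1257  -0.1555  +0.2874  -0.1929]
|roots of det(T-λI)|: 0.5206, 0.4108, 0.4108, 0.0274, 0.0045, 0.0000.
spectral radius ρ = 0.5206; 0.5206 < 1 ⇒ converges.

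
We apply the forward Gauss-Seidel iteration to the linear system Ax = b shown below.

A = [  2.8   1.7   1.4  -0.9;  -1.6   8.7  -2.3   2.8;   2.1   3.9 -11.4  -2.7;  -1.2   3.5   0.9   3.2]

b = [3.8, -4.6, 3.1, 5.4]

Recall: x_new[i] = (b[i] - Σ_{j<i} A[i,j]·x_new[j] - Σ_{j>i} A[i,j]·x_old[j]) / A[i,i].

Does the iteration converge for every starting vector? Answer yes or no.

Split A = D + L + U, D = diag(2.8, 8.7, -11.4, 3.2).
Gauss-Seidel: T = -(D+L)⁻¹U, row 0 first, T[0,2] = -(1.4)/(2.8) = -0.5000; later rows by forward substitution.
  T[0,:] = [+0.0000 -0.6071 -0.5000 +0.3214]
  T[1,:] = [+0.0000 -0.1117 +0.1724 -0.2627]
  T[2,:] = [+0.0000 -0.1500 -0.0331 -0.2675]
  T[3,:] = [+0.0000 -0.0634 -0.3668 +0.4831]
|eigenvalues of T|: 0.6237, 0.1512, 0.1512, 0.0000.
ρ(T) = max|λ| = 0.6237; 0.6237 < 1: convergent.

yes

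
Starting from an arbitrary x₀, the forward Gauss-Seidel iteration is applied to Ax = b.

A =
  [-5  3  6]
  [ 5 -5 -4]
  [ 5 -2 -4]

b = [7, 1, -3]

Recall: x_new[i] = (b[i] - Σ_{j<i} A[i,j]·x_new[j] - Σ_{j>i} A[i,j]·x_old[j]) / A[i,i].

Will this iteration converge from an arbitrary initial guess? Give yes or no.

no

Let D = diag(-5, -5, -4); L, U the strict triangles.
Gauss-Seidel: T = -(D+L)⁻¹U, row 0 first, T[0,2] = -(6)/(-5) = +1.2000; later rows by forward substitution.
  T[0,:] = [+0.0000  +0.6000  +1.2000]
  T[1,:] = [+0.0000  +0.6000  +0.4000]
  T[2,:] = [+0.0000  +0.4500  +1.3000]
|λ(T)| sorted: 1.5000, 0.4000, 0.0000.
spectral radius ρ = 1.5000; 1.5000 > 1 ⇒ diverges.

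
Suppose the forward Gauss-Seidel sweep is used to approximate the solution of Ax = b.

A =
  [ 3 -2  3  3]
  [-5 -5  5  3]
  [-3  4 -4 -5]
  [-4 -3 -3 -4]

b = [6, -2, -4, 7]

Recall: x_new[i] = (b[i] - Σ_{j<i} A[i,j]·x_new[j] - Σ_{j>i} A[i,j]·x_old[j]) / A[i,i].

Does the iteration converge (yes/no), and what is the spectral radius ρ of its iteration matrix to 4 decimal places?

no, ρ = 1.4306

Diagonal D = diag(3, -5, -4, -4); L, U strict lower/upper.
GS T = -(D+L)⁻¹U: row 0 first, T[0,3] = -(3)/(3) = -1.0000; later rows by forward substitution.
  T[0,:] = [+0.0000  +0.6667  -1.0000  -1.0000]
  T[1,:] = [+0.0000  -0.6667  +2.0000  +1.6000]
  T[2,:] = [+0.0000  -1.1667  +2.7500  +1.1000]
  T[3,:] = [+0.0000  +0.7083  -2.5625  -1.0250]
moduli |λ_i(T)| = 1.4306, 0.7632, 0.7632, 0.0000.
ρ = 1.4306; 1.4306 > 1, so it fails to converge.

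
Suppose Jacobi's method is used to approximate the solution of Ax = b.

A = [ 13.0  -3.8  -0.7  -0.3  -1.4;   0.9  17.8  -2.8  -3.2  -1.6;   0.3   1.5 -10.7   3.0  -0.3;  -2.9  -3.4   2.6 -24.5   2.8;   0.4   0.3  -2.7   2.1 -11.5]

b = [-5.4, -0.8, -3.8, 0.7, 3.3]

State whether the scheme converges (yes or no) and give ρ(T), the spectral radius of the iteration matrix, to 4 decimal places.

yes, ρ = 0.3428

Let D = diag(13, 17.8, -10.7, -24.5, -11.5); L, U the strict triangles.
Jacobi T = -D⁻¹(L+U): T[4,1] = -(0.3)/(-11.5) = +0.0261; T[4,4] = 0.
  T[0,:] = [+0.0000, +0.2923, +0.0538, +0.0231, +0.1077]
  T[1,:] = [-0.0506, +0.0000, +0.1573, +0.1798, +0.0899]
  T[2,:] = [+0.0280, +0.1402, +0.0000, +0.2804, -0.0280]
  T[3,:] = [-0.1184, -0.1388, +0.1061, +0.0000, +0.1143]
  T[4,:] = [+0.0348, +0.0261, -0.2348, +0.1826, +0.0000]
|eigenvalues of T|: 0.3428, 0.2686, 0.2686, 0.0889, 0.0674.
ρ = 0.3428; 0.3428 < 1: convergent.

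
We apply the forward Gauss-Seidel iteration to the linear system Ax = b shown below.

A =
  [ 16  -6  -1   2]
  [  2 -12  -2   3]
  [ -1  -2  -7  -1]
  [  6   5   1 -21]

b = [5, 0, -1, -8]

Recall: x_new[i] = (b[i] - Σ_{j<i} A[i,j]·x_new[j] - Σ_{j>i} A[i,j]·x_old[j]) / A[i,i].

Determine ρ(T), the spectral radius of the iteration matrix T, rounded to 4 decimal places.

0.2789

Split A = D + L + U, D = diag(16, -12, -7, -21).
T_GS = -(D+L)⁻¹U: row 0 first, T[0,1] = -(-6)/(16) = +0.3750; later rows by forward substitution.
  T[0,:] = [+0.0000, +0.3750, +0.0625, -0.1250]
  T[1,:] = [+0.0000, +0.0625, -0.1562, +0.2292]
  T[2,:] = [+0.0000, -0.0714, +0.0357, -0.1905]
  T[3,:] = [+0.0000, +0.1186, -0.0176, +0.0098]
|roots of det(T-λI)|: 0.2789, 0.0956, 0.0956, 0.0000.
ρ(T) = max|λ| = 0.2789; 0.2789 < 1: convergent.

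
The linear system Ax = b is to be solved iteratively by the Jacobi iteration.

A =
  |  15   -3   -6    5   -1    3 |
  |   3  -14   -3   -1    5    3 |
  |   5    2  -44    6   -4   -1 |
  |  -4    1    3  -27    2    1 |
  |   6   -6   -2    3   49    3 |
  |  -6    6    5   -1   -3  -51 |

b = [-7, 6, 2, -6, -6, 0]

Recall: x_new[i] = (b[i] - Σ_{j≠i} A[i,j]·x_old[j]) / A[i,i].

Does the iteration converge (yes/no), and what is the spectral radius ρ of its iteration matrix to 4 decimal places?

yes, ρ = 0.4536

Let D = diag(15, -14, -44, -27, 49, -51); L, U the strict triangles.
Jacobi: T = -D⁻¹(L+U), T[2,5] = -(-1)/(-44) = -0.0227; T[2,2] = 0.
  T[0,:] = [+0.0000 +0.2000 +0.4000 -0.3333 +0.0667 -0.2000]
  T[1,:] = [+0.2143 +0.0000 -0.2143 -0.0714 +0.3571 +0.2143]
  T[2,:] = [+0.1136 +0.0455 +0.0000 +0.1364 -0.0909 -0.0227]
  T[3,:] = [-0.1481 +0.0370 +0.1111 +0.0000 +0.0741 +0.0370]
  T[4,:] = [-0.1224 +0.1224 +0.0408 -0.0612 +0.0000 -0.0612]
  T[5,:] = [-0.1176 +0.1176 +0.0980 -0.0196 -0.0588 +0.0000]
|eigenvalues of T|: 0.4536, 0.3199, 0.2662, 0.1822, 0.1822, 0.0554.
ρ = 0.4536; 0.4536 < 1: convergent.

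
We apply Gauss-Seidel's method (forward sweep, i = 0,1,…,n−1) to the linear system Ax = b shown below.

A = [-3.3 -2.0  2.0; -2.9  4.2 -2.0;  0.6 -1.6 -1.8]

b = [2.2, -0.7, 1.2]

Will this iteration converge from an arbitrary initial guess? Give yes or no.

A = D + L + U where D = diag(-3.3, 4.2, -1.8).
GS T = -(D+L)⁻¹U: row 0 first, T[0,1] = -(-2)/(-3.3) = -0.6061; later rows by forward substitution.
  T[0,:] = [+0.0000 -0.6061 +0.6061]
  T[1,:] = [+0.0000 -0.4185 +0.8947]
  T[2,:] = [+0.0000 +0.1700 -0.5932]
|roots of det(T-λI)|: 0.9055, 0.1062, 0.0000.
spectral radius ρ = 0.9055; 0.9055 < 1: convergent.

yes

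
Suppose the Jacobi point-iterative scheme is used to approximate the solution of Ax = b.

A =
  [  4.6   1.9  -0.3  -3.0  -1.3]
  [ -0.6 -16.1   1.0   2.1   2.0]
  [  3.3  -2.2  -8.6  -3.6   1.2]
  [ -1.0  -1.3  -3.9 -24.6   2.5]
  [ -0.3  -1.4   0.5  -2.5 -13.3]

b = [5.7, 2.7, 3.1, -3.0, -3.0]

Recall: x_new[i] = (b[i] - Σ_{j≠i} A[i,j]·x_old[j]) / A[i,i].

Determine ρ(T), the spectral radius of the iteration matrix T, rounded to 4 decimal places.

0.3979

A = D + L + U where D = diag(4.6, -16.1, -8.6, -24.6, -13.3).
Jacobi: T = -D⁻¹(L+U), T[3,0] = -(-1)/(-24.6) = -0.0407; T[3,3] = 0.
  T[0,:] = [+0.0000, -0.4130, +0.0652, +0.6522, +0.2826]
  T[1,:] = [-0.0373, +0.0000, +0.0621, +0.1304, +0.1242]
  T[2,:] = [+0.3837, -0.2558, +0.0000, -0.4186, +0.1395]
  T[3,:] = [-0.0407, -0.0528, -0.1585, +0.0000, +0.1016]
  T[4,:] = [-0.0226, -0.1053, +0.0376, -0.1880, +0.0000]
moduli |λ_i(T)| = 0.3979, 0.2688, 0.2688, 0.2383, 0.2383.
ρ = 0.3979; 0.3979 < 1 ⇒ converges.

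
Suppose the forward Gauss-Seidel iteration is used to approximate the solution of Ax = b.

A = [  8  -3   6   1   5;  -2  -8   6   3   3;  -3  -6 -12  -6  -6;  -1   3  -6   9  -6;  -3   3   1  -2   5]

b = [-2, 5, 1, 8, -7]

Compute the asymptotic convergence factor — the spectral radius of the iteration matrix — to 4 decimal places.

1.6501

Write A = D+L+U with D = diag(8, -8, -12, 9, 5).
T_GS = -(D+L)⁻¹U: row 0 first, T[0,4] = -(5)/(8) = -0.6250; later rows by forward substitution.
  T[0,:] = [+0.0000 +0.3750 -0.7500 -0.1250 -0.6250]
  T[1,:] = [+0.0000 -0.0938 +0.9375 +0.4062 +0.5312]
  T[2,:] = [+0.0000 -0.0469 -0.2812 -0.6719 -0.6094]
  T[3,:] = [+0.0000 +0.0417 -0.5833 -0.5972 +0.0139]
  T[4,:] = [+0.0000 +0.3073 -1.1896 -0.4233 -0.5663]
moduli |λ_i(T)| = 1.6501, 0.5194, 0.4997, 0.1314, 0.0000.
ρ = 1.6501; 1.6501 > 1, so it fails to converge.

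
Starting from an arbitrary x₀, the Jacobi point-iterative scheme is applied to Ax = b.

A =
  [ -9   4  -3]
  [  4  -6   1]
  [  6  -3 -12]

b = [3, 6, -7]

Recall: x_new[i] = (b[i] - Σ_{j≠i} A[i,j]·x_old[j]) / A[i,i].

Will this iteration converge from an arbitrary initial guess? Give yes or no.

A = D + L + U where D = diag(-9, -6, -12).
Jacobi T = -D⁻¹(L+U): T[1,2] = -(1)/(-6) = +0.1667; T[1,1] = 0.
  T[0,:] = [+0.0000 +0.4444 -0.3333]
  T[1,:] = [+0.6667 +0.0000 +0.1667]
  T[2,:] = [+0.5000 -0.2500 +0.0000]
|roots of det(T-λI)|: 0.5168, 0.4233, 0.4233.
spectral radius ρ = 0.5168; 0.5168 < 1: convergent.

yes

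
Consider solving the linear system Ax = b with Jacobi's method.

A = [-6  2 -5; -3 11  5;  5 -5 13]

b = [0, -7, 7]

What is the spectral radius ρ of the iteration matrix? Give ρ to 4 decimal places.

0.5391

Diagonal D = diag(-6, 11, 13); L, U strict lower/upper.
Jacobi: T = -D⁻¹(L+U), T[2,0] = -(5)/(13) = -0.3846; T[2,2] = 0.
  T[0,:] = [+0.0000 +0.3333 -0.8333]
  T[1,:] = [+0.2727 +0.0000 -0.4545]
  T[2,:] = [-0.3846 +0.3846 +0.0000]
moduli |λ_i(T)| = 0.5391, 0.4060, 0.1331.
spectral radius ρ = 0.5391; 0.5391 < 1: convergent.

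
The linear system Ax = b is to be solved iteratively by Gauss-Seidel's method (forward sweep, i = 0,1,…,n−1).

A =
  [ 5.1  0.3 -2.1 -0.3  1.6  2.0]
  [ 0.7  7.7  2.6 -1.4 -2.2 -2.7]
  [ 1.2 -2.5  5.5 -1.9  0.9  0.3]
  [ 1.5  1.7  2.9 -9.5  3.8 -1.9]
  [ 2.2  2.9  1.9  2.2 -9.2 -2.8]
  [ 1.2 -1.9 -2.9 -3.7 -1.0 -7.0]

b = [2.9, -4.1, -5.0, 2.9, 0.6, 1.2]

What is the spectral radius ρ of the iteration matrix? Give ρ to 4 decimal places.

Write A = D+L+U with D = diag(5.1, 7.7, 5.5, -9.5, -9.2, -7).
Gauss-Seidel: T = -(D+L)⁻¹U, row 0 first, T[0,3] = -(-0.3)/(5.1) = +0.0588; later rows by forward substitution.
  T[0,:] = [+0.0000  -0.0588  +0.4118  +0.0588  -0.3137  -0.3922]
  T[1,:] = [+0.0000  +0.0053  -0.3751  +0.1765  +0.3142  +0.3863]
  T[2,:] = [+0.0000  +0.0153  -0.2603  +0.4128  +0.0476  +0.2066]
  T[3,:] = [+0.0000  -0.0037  -0.0816  +0.1669  +0.4212  -0.1297]
  T[4,:] = [+0.0000  -0.0101  -0.0930  +0.1949  +0.1346  -0.2647]
  T[5,:] = [+0.0000  -0.0145  +0.3367  -0.3249  -0.4007  -0.1513]
moduli |λ_i(T)| = 0.5724, 0.4665, 0.2765, 0.0879, 0.0221, 0.0000.
spectral radius ρ = 0.5724; 0.5724 < 1 ⇒ converges.

0.5724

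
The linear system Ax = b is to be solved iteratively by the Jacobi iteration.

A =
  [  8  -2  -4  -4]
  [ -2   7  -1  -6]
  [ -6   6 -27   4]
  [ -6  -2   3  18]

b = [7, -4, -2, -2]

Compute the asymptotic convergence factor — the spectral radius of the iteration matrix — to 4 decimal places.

0.7037

Diagonal D = diag(8, 7, -27, 18); L, U strict lower/upper.
T_J = -D⁻¹(L+U): T[1,3] = -(-6)/(7) = +0.8571; T[1,1] = 0.
  T[0,:] = [+0.0000 +0.2500 +0.5000 +0.5000]
  T[1,:] = [+0.2857 +0.0000 +0.1429 +0.8571]
  T[2,:] = [-0.2222 +0.2222 +0.0000 +0.1481]
  T[3,:] = [+0.3333 +0.1111 -0.1667 +0.0000]
|λ(T)| sorted: 0.7037, 0.4228, 0.3836, 0.3836.
spectral radius ρ = 0.7037; 0.7037 < 1 ⇒ converges.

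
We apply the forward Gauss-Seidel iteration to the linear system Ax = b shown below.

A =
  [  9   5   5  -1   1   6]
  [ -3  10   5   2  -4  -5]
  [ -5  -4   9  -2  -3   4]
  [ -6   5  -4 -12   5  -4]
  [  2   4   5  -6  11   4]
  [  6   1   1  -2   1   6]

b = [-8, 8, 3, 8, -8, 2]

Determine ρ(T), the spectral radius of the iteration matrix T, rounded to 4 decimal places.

1.1313

Let D = diag(9, 10, 9, -12, 11, 6); L, U the strict triangles.
GS T = -(D+L)⁻¹U: row 0 first, T[0,3] = -(-1)/(9) = +0.1111; later rows by forward substitution.
  T[0,:] = [+0.0000  -0.5556  -0.5556  +0.1111  -0.1111  -0.6667]
  T[1,:] = [+0.0000  -0.1667  -0.6667  -0.1667  +0.3667  +0.3000]
  T[2,:] = [+0.0000  -0.3827  -0.6049  +0.2099  +0.4346  -0.6815]
  T[3,:] = [+0.0000  +0.3359  +0.2016  -0.1950  +0.4801  +0.3522]
  T[4,:] = [+0.0000  +0.5188  +0.7284  -0.1613  -0.0488  +0.1503]
  T[5,:] = [+0.0000  +0.6726  +0.7133  -0.1564  +0.1457  +0.8226]
|roots of det(T-λI)|: 1.1313, 0.7541, 0.2795, 0.2795, 0.1403, 0.0000.
ρ = 1.1313; 1.1313 > 1, so it fails to converge.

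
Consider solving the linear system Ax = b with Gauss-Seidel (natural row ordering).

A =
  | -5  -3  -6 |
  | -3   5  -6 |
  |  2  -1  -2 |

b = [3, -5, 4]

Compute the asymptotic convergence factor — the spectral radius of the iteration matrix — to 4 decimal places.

1.2000

Let D = diag(-5, 5, -2); L, U the strict triangles.
GS T = -(D+L)⁻¹U: row 0 first, T[0,2] = -(-6)/(-5) = -1.2000; later rows by forward substitution.
  T[0,:] = [+0.0000, -0.6000, -1.2000]
  T[1,:] = [+0.0000, -0.3600, +0.4800]
  T[2,:] = [+0.0000, -0.4200, -1.4400]
|eigenvalues of T|: 1.2000, 0.6000, 0.0000.
ρ = 1.2000; 1.2000 > 1, so it fails to converge.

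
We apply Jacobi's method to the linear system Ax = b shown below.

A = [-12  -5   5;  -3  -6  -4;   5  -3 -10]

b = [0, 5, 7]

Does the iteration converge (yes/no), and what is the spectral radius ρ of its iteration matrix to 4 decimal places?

yes, ρ = 0.9148

Diagonal D = diag(-12, -6, -10); L, U strict lower/upper.
Jacobi T = -D⁻¹(L+U): T[1,2] = -(-4)/(-6) = -0.6667; T[1,1] = 0.
  T[0,:] = [+0.0000  -0.4167  +0.4167]
  T[1,:] = [-0.5000  +0.0000  -0.6667]
  T[2,:] = [+0.5000  -0.3000  +0.0000]
|λ(T)| sorted: 0.9148, 0.4692, 0.4692.
ρ(T) = max|λ| = 0.9148; 0.9148 < 1: convergent.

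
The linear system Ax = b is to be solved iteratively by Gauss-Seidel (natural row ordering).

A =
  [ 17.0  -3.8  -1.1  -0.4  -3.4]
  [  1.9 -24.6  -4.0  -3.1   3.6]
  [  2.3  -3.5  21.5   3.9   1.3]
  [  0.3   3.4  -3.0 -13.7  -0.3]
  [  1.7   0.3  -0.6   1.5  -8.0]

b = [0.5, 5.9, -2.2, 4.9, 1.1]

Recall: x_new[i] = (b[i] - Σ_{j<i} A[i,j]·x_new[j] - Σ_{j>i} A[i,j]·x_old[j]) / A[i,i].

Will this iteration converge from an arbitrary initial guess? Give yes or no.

Write A = D+L+U with D = diag(17, -24.6, 21.5, -13.7, -8).
GS T = -(D+L)⁻¹U: row 0 first, T[0,2] = -(-1.1)/(17) = +0.0647; later rows by forward substitution.
  T[0,:] = [+0.0000  +0.2235  +0.0647  +0.0235  +0.2000]
  T[1,:] = [+0.0000  +0.0173  -0.1576  -0.1242  +0.1618]
  T[2,:] = [+0.0000  -0.0211  -0.0326  -0.2041  -0.0555]
  T[3,:] = [+0.0000  +0.0138  -0.0306  +0.0144  +0.0348]
  T[4,:] = [+0.0000  +0.0523  +0.0046  +0.0184  +0.0593]
|roots of det(T-λI)|: 0.1618, 0.0881, 0.0547, 0.0393, 0.0000.
spectral radius ρ = 0.1618; 0.1618 < 1: convergent.

yes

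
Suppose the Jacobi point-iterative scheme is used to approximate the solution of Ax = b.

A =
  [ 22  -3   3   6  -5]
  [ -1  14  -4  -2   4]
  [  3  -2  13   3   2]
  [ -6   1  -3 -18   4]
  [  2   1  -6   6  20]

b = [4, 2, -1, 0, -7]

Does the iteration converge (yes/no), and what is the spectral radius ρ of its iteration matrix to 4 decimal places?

yes, ρ = 0.5523

Split A = D + L + U, D = diag(22, 14, 13, -18, 20).
T_J = -D⁻¹(L+U): T[2,4] = -(2)/(13) = -0.1538; T[2,2] = 0.
  T[0,:] = [+0.0000, +0.1364, -0.1364, -0.2727, +0.2273]
  T[1,:] = [+0.0714, +0.0000, +0.2857, +0.1429, -0.2857]
  T[2,:] = [-0.2308, +0.1538, +0.0000, -0.2308, -0.1538]
  T[3,:] = [-0.3333, +0.0556, -0.1667, +0.0000, +0.2222]
  T[4,:] = [-0.1000, -0.0500, +0.3000, -0.3000, +0.0000]
|λ(T)| sorted: 0.5523, 0.3215, 0.3215, 0.2117, 0.2117.
ρ(T) = max|λ| = 0.5523; 0.5523 < 1 ⇒ converges.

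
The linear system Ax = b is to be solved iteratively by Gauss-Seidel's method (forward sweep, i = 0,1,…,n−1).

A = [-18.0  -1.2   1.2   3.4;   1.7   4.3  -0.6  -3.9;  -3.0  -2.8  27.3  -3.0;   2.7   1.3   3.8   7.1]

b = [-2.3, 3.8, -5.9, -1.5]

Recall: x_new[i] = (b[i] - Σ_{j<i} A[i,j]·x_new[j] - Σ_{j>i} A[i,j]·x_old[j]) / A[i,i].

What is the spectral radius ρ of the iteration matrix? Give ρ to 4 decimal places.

0.3521

Diagonal D = diag(-18, 4.3, 27.3, 7.1); L, U strict lower/upper.
GS T = -(D+L)⁻¹U: row 0 first, T[0,1] = -(-1.2)/(-18) = -0.0667; later rows by forward substitution.
  T[0,:] = [+0.0000, -0.0667, +0.0667, +0.1889]
  T[1,:] = [+0.0000, +0.0264, +0.1132, +0.8323]
  T[2,:] = [+0.0000, -0.0046, +0.0189, +0.2160]
  T[3,:] = [+0.0000, +0.0230, -0.0562, -0.3398]
|roots of det(T-λI)|: 0.3521, 0.0727, 0.0152, 0.0000.
ρ = 0.3521; 0.3521 < 1 ⇒ converges.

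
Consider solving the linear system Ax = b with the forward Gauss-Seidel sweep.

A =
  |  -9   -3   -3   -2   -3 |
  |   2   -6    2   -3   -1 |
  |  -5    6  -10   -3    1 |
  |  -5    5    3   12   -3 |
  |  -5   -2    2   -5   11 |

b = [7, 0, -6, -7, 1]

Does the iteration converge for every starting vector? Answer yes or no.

yes

Diagonal D = diag(-9, -6, -10, 12, 11); L, U strict lower/upper.
GS T = -(D+L)⁻¹U: row 0 first, T[0,3] = -(-2)/(-9) = -0.2222; later rows by forward substitution.
  T[0,:] = [+0.0000, -0.3333, -0.3333, -0.2222, -0.3333]
  T[1,:] = [+0.0000, -0.1111, +0.2222, -0.5741, -0.2778]
  T[2,:] = [+0.0000, +0.1000, +0.3000, -0.5333, +0.1000]
  T[3,:] = [+0.0000, -0.1176, -0.3065, +0.2799, +0.2019]
  T[4,:] = [+0.0000, -0.2434, -0.3050, +0.0188, -0.1285]
eigenvalue magnitudes: 0.8452, 0.2444, 0.2444, 0.0750, 0.0000.
ρ = 0.8452; 0.8452 < 1: convergent.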